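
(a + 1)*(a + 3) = a^2 + 4*a + 3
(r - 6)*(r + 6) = r^2 - 36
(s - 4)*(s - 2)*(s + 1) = s^3 - 5*s^2 + 2*s + 8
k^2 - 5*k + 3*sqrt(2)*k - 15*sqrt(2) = (k - 5)*(k + 3*sqrt(2))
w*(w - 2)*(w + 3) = w^3 + w^2 - 6*w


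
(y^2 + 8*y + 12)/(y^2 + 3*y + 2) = (y + 6)/(y + 1)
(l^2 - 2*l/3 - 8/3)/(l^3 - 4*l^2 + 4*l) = (l + 4/3)/(l*(l - 2))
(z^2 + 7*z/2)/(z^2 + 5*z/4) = 2*(2*z + 7)/(4*z + 5)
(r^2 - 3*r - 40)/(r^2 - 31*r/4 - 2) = 4*(r + 5)/(4*r + 1)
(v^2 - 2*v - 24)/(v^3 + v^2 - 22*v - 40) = (v - 6)/(v^2 - 3*v - 10)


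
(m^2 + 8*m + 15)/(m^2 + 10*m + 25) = (m + 3)/(m + 5)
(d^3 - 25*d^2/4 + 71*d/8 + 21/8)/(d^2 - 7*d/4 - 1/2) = (2*d^2 - 13*d + 21)/(2*(d - 2))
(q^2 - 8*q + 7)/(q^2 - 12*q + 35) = (q - 1)/(q - 5)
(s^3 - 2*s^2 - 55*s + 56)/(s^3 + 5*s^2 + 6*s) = (s^3 - 2*s^2 - 55*s + 56)/(s*(s^2 + 5*s + 6))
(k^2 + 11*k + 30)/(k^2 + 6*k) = (k + 5)/k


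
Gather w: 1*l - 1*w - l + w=0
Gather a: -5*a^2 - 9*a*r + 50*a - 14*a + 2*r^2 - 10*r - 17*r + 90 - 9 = -5*a^2 + a*(36 - 9*r) + 2*r^2 - 27*r + 81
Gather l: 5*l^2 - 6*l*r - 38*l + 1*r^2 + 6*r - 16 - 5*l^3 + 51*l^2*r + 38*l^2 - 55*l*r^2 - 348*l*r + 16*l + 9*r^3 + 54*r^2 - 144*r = -5*l^3 + l^2*(51*r + 43) + l*(-55*r^2 - 354*r - 22) + 9*r^3 + 55*r^2 - 138*r - 16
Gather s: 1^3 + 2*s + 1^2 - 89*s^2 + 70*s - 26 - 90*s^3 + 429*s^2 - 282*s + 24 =-90*s^3 + 340*s^2 - 210*s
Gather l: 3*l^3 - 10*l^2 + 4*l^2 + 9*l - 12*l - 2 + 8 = 3*l^3 - 6*l^2 - 3*l + 6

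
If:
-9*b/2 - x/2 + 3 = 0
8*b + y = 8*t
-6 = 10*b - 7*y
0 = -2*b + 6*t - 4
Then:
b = 47/71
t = 63/71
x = 3/71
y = 128/71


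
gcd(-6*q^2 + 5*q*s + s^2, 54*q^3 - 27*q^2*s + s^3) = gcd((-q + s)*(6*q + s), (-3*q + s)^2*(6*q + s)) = 6*q + s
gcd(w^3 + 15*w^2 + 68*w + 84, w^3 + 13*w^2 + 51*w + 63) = w + 7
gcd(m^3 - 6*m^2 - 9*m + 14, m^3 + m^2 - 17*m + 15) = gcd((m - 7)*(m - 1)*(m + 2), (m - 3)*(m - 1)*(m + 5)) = m - 1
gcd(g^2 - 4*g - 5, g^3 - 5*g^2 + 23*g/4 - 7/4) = 1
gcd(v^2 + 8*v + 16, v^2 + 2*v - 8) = v + 4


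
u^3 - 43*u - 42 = (u - 7)*(u + 1)*(u + 6)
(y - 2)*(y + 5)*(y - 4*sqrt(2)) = y^3 - 4*sqrt(2)*y^2 + 3*y^2 - 12*sqrt(2)*y - 10*y + 40*sqrt(2)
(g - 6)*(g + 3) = g^2 - 3*g - 18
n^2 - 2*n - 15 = (n - 5)*(n + 3)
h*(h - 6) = h^2 - 6*h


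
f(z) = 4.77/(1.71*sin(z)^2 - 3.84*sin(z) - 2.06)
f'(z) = 4.77*(-3.42*sin(z)*cos(z) + 3.84*cos(z))/(1.71*sin(z)^2 - 3.84*sin(z) - 2.06)^2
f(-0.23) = -4.35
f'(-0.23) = 17.87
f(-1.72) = 1.40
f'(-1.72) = -0.44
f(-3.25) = -1.94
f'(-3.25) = -2.73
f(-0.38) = -11.91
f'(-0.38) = 141.15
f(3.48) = -7.99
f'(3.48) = -62.87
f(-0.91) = 2.34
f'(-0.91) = 4.61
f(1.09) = -1.16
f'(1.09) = 0.10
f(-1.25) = 1.53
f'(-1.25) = 1.09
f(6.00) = -5.59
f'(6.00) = 30.15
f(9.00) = -1.42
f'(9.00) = -0.94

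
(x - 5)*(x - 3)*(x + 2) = x^3 - 6*x^2 - x + 30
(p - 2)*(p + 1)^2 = p^3 - 3*p - 2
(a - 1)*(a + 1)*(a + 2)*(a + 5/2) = a^4 + 9*a^3/2 + 4*a^2 - 9*a/2 - 5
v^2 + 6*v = v*(v + 6)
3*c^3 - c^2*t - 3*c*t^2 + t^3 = (-3*c + t)*(-c + t)*(c + t)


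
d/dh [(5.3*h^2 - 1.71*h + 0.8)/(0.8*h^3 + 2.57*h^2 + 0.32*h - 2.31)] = (-4.24*h^4 + 2.736*h^3 + 4.1707*h^2 - 28.598*h + 3.6941)/(0.64*h^6 + 4.112*h^5 + 7.1169*h^4 - 2.0512*h^3 - 11.771*h^2 - 1.4784*h + 5.3361)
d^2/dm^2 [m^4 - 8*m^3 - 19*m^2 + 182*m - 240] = 12*m^2 - 48*m - 38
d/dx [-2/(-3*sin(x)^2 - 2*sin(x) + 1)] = -4*(3*sin(x) + 1)*cos(x)/(3*sin(x)^2 + 2*sin(x) - 1)^2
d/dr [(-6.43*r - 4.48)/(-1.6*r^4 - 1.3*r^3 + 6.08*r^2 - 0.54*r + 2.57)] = (-30.864*r^4 - 45.39*r^3 + 21.6224*r^2 + 54.4768*r - 18.9443)/(2.56*r^8 + 4.16*r^7 - 17.766*r^6 - 14.08*r^5 + 30.1464*r^4 - 13.2484*r^3 + 31.5428*r^2 - 2.7756*r + 6.6049)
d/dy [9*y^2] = 18*y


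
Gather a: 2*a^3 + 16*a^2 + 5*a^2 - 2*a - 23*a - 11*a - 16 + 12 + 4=2*a^3 + 21*a^2 - 36*a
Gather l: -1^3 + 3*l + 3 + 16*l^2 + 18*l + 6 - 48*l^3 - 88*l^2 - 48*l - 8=-48*l^3 - 72*l^2 - 27*l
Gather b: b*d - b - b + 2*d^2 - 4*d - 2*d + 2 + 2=b*(d - 2) + 2*d^2 - 6*d + 4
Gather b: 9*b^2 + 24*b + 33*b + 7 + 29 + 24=9*b^2 + 57*b + 60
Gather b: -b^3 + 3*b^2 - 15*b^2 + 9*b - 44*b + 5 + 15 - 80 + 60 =-b^3 - 12*b^2 - 35*b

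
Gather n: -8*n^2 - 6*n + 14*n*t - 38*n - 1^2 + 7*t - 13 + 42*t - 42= -8*n^2 + n*(14*t - 44) + 49*t - 56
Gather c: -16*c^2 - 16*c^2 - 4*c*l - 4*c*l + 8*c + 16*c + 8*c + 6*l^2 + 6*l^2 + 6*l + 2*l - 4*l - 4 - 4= -32*c^2 + c*(32 - 8*l) + 12*l^2 + 4*l - 8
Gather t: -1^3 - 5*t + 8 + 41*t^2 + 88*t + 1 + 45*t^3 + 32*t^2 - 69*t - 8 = 45*t^3 + 73*t^2 + 14*t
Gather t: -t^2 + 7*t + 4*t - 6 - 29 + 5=-t^2 + 11*t - 30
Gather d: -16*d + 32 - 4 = 28 - 16*d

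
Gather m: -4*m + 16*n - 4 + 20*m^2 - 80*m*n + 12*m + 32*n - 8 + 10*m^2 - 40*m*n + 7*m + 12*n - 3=30*m^2 + m*(15 - 120*n) + 60*n - 15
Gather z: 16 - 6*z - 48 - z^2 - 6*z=-z^2 - 12*z - 32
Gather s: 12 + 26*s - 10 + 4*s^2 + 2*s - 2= 4*s^2 + 28*s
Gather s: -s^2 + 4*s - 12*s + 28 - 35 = -s^2 - 8*s - 7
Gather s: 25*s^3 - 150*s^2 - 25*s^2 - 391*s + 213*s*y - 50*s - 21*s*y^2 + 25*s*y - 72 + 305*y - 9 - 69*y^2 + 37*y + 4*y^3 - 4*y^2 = 25*s^3 - 175*s^2 + s*(-21*y^2 + 238*y - 441) + 4*y^3 - 73*y^2 + 342*y - 81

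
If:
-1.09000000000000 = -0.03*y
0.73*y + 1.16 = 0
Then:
No Solution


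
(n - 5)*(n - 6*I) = n^2 - 5*n - 6*I*n + 30*I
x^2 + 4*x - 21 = (x - 3)*(x + 7)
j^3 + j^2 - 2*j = j*(j - 1)*(j + 2)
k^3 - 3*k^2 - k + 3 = (k - 3)*(k - 1)*(k + 1)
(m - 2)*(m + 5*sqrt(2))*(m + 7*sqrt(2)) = m^3 - 2*m^2 + 12*sqrt(2)*m^2 - 24*sqrt(2)*m + 70*m - 140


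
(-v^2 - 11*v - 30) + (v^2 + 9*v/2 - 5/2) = -13*v/2 - 65/2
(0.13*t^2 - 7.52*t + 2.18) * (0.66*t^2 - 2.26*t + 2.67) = 0.0858*t^4 - 5.257*t^3 + 18.7811*t^2 - 25.0052*t + 5.8206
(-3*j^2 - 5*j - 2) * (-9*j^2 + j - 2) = 27*j^4 + 42*j^3 + 19*j^2 + 8*j + 4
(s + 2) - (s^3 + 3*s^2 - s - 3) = -s^3 - 3*s^2 + 2*s + 5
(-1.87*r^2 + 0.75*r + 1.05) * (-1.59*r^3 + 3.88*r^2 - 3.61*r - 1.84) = 2.9733*r^5 - 8.4481*r^4 + 7.9912*r^3 + 4.8073*r^2 - 5.1705*r - 1.932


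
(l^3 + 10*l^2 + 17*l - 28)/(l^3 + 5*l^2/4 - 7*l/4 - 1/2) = 4*(l^2 + 11*l + 28)/(4*l^2 + 9*l + 2)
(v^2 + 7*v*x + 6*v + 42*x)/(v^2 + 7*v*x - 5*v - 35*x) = (v + 6)/(v - 5)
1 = 1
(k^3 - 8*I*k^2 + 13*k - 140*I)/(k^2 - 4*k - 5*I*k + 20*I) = (k^2 - 3*I*k + 28)/(k - 4)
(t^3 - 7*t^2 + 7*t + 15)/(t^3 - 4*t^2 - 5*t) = (t - 3)/t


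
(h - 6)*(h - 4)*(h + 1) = h^3 - 9*h^2 + 14*h + 24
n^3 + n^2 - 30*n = n*(n - 5)*(n + 6)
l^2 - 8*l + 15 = (l - 5)*(l - 3)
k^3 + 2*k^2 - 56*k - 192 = (k - 8)*(k + 4)*(k + 6)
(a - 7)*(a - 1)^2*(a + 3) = a^4 - 6*a^3 - 12*a^2 + 38*a - 21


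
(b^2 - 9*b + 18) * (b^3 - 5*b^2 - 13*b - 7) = b^5 - 14*b^4 + 50*b^3 + 20*b^2 - 171*b - 126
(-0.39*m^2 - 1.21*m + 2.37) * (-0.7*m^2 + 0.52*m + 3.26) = 0.273*m^4 + 0.6442*m^3 - 3.5596*m^2 - 2.7122*m + 7.7262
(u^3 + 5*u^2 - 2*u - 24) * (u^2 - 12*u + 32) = u^5 - 7*u^4 - 30*u^3 + 160*u^2 + 224*u - 768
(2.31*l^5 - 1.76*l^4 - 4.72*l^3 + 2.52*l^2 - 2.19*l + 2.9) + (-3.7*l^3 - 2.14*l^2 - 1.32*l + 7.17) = 2.31*l^5 - 1.76*l^4 - 8.42*l^3 + 0.38*l^2 - 3.51*l + 10.07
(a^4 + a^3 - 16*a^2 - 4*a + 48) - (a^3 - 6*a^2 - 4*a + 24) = a^4 - 10*a^2 + 24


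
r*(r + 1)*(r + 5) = r^3 + 6*r^2 + 5*r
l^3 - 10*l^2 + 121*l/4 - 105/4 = (l - 5)*(l - 7/2)*(l - 3/2)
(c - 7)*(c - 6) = c^2 - 13*c + 42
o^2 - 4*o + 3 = (o - 3)*(o - 1)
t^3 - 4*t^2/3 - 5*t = t*(t - 3)*(t + 5/3)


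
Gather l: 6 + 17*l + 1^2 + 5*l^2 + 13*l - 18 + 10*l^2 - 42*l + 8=15*l^2 - 12*l - 3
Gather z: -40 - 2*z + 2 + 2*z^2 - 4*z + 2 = 2*z^2 - 6*z - 36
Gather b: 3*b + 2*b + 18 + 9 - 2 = 5*b + 25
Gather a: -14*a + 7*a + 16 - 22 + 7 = 1 - 7*a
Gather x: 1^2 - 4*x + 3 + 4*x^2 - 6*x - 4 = 4*x^2 - 10*x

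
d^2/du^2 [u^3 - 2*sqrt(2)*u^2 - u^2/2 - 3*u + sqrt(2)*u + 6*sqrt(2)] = 6*u - 4*sqrt(2) - 1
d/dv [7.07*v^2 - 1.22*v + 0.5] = 14.14*v - 1.22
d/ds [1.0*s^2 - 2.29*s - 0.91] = 2.0*s - 2.29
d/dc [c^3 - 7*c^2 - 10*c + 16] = 3*c^2 - 14*c - 10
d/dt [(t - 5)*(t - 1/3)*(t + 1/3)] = 3*t^2 - 10*t - 1/9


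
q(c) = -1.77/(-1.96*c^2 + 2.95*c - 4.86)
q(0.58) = 0.46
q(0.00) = 0.36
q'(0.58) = 0.08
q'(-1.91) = 0.06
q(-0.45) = 0.27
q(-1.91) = 0.10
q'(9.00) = -0.00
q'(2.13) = -0.17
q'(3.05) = -0.08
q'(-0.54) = 0.18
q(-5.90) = 0.02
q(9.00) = 0.01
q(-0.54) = 0.25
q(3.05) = 0.13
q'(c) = -1.77*(3.92*c - 2.95)/(-1.96*c^2 + 2.95*c - 4.86)^2 = (5.2215 - 6.9384*c)/(1.96*c^2 - 2.95*c + 4.86)^2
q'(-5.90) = 0.01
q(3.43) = 0.10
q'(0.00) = 0.22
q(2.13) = 0.24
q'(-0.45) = 0.19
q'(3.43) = -0.06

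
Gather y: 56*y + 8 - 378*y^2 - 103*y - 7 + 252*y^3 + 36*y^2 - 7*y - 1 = 252*y^3 - 342*y^2 - 54*y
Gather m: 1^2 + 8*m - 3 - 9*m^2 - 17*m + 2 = -9*m^2 - 9*m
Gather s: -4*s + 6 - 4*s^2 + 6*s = -4*s^2 + 2*s + 6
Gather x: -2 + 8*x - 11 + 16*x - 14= 24*x - 27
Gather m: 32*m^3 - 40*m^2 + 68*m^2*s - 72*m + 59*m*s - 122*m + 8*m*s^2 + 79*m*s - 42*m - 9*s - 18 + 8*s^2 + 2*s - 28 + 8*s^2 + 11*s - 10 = 32*m^3 + m^2*(68*s - 40) + m*(8*s^2 + 138*s - 236) + 16*s^2 + 4*s - 56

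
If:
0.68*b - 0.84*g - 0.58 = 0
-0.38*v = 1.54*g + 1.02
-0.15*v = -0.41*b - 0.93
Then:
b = -1.01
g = -1.51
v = 3.43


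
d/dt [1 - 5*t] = -5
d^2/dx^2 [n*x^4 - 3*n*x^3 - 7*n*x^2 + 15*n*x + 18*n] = 2*n*(6*x^2 - 9*x - 7)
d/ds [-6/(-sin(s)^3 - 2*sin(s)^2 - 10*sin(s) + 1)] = 6*(-4*sin(s) + 3*cos(s)^2 - 13)*cos(s)/(sin(s)^3 + 2*sin(s)^2 + 10*sin(s) - 1)^2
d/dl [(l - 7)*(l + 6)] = 2*l - 1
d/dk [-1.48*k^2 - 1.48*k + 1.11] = -2.96*k - 1.48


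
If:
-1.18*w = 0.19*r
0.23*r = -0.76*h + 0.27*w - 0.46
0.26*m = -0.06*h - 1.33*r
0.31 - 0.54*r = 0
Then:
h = -0.81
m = -2.75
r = 0.57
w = -0.09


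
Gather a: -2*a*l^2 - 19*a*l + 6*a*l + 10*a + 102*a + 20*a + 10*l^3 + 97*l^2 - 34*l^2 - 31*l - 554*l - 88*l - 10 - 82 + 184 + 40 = a*(-2*l^2 - 13*l + 132) + 10*l^3 + 63*l^2 - 673*l + 132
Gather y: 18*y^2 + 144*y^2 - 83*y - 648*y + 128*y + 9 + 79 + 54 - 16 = 162*y^2 - 603*y + 126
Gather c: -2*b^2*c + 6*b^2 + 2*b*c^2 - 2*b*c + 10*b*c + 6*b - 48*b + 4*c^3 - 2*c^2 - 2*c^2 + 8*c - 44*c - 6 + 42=6*b^2 - 42*b + 4*c^3 + c^2*(2*b - 4) + c*(-2*b^2 + 8*b - 36) + 36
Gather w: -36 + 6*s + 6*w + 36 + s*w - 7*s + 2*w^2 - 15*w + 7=-s + 2*w^2 + w*(s - 9) + 7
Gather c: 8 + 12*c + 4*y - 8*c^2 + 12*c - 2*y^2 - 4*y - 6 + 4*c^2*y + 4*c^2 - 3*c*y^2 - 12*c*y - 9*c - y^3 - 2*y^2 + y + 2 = c^2*(4*y - 4) + c*(-3*y^2 - 12*y + 15) - y^3 - 4*y^2 + y + 4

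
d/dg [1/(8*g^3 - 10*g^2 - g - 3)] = (-24*g^2 + 20*g + 1)/(-8*g^3 + 10*g^2 + g + 3)^2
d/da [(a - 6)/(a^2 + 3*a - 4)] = (-a^2 + 12*a + 14)/(a^4 + 6*a^3 + a^2 - 24*a + 16)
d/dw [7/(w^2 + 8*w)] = 14*(-w - 4)/(w^2*(w + 8)^2)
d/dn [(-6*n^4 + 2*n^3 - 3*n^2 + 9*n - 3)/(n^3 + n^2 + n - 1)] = (-6*n^6 - 12*n^5 - 13*n^4 + 10*n^3 - 9*n^2 + 12*n - 6)/(n^6 + 2*n^5 + 3*n^4 - n^2 - 2*n + 1)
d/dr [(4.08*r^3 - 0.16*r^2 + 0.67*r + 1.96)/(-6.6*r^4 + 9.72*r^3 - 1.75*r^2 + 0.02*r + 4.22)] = (26.928*r^6 - 2.11200000000002*r^5 + 7.6812*r^4 + 38.8824*r^3 - 4.33150000000001*r^2 + 5.5096*r + 2.7882)/(43.56*r^8 - 128.304*r^7 + 117.5784*r^6 - 34.284*r^5 - 52.2527*r^4 + 81.9668*r^3 - 14.7696*r^2 + 0.1688*r + 17.8084)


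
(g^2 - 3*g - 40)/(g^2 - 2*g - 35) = (g - 8)/(g - 7)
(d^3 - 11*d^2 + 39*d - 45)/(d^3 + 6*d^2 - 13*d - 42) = (d^2 - 8*d + 15)/(d^2 + 9*d + 14)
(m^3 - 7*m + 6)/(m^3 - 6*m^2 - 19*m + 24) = (m - 2)/(m - 8)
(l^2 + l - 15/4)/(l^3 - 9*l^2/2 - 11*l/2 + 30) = (l - 3/2)/(l^2 - 7*l + 12)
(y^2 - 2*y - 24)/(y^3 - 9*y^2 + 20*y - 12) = (y + 4)/(y^2 - 3*y + 2)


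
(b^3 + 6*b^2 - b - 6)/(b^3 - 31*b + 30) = (b + 1)/(b - 5)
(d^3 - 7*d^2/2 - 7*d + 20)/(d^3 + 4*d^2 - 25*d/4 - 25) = 2*(d^2 - 6*d + 8)/(2*d^2 + 3*d - 20)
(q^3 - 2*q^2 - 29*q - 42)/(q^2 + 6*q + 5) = (q^3 - 2*q^2 - 29*q - 42)/(q^2 + 6*q + 5)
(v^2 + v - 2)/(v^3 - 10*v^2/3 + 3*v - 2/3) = 3*(v + 2)/(3*v^2 - 7*v + 2)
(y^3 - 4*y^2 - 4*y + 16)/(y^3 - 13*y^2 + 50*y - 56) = (y + 2)/(y - 7)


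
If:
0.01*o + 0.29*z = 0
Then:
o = -29.0*z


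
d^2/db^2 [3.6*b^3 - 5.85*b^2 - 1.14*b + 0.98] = 21.6*b - 11.7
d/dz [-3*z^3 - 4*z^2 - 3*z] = -9*z^2 - 8*z - 3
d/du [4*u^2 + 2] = 8*u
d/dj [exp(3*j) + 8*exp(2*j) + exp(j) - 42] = (3*exp(2*j) + 16*exp(j) + 1)*exp(j)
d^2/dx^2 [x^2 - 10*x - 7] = 2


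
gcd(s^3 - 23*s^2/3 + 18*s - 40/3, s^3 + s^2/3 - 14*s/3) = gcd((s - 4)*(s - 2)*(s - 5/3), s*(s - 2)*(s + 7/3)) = s - 2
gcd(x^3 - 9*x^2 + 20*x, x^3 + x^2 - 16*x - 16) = x - 4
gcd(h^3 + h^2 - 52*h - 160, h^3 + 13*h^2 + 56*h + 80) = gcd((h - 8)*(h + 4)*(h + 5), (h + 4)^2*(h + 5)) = h^2 + 9*h + 20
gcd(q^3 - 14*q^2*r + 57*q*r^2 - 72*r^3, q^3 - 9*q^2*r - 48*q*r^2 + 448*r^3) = q - 8*r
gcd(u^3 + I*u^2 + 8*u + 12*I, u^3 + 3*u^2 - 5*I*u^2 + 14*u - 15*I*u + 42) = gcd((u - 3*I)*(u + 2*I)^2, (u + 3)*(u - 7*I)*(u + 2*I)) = u + 2*I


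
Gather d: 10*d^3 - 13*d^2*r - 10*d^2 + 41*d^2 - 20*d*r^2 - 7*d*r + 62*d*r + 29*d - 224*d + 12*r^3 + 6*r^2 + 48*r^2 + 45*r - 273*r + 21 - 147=10*d^3 + d^2*(31 - 13*r) + d*(-20*r^2 + 55*r - 195) + 12*r^3 + 54*r^2 - 228*r - 126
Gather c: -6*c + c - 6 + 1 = -5*c - 5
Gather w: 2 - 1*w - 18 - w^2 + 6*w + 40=-w^2 + 5*w + 24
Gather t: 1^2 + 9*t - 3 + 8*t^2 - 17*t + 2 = 8*t^2 - 8*t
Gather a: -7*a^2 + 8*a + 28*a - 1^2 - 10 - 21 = -7*a^2 + 36*a - 32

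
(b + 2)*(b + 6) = b^2 + 8*b + 12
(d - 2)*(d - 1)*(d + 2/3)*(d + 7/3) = d^4 - 49*d^2/9 + 4*d/3 + 28/9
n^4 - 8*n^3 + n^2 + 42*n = n*(n - 7)*(n - 3)*(n + 2)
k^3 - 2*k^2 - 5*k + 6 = (k - 3)*(k - 1)*(k + 2)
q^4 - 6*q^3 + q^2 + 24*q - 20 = (q - 5)*(q - 2)*(q - 1)*(q + 2)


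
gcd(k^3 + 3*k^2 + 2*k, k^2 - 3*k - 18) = 1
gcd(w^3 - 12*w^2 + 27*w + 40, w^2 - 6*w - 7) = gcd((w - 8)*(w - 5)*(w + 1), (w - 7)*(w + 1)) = w + 1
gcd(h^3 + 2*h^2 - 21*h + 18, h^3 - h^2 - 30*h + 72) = h^2 + 3*h - 18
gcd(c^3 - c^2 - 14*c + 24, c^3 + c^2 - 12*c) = c^2 + c - 12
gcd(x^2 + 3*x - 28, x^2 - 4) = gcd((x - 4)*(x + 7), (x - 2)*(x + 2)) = 1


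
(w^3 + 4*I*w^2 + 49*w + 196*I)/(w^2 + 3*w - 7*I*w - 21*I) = (w^2 + 11*I*w - 28)/(w + 3)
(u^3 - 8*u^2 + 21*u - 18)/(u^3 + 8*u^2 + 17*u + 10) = (u^3 - 8*u^2 + 21*u - 18)/(u^3 + 8*u^2 + 17*u + 10)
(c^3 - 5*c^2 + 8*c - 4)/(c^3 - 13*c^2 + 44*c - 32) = (c^2 - 4*c + 4)/(c^2 - 12*c + 32)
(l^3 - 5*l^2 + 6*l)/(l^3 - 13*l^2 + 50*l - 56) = l*(l - 3)/(l^2 - 11*l + 28)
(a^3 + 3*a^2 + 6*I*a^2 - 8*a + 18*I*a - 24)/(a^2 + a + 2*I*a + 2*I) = (a^2 + a*(3 + 4*I) + 12*I)/(a + 1)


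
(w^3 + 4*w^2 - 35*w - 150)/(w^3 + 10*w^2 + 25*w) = (w - 6)/w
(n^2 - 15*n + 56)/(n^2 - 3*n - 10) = (-n^2 + 15*n - 56)/(-n^2 + 3*n + 10)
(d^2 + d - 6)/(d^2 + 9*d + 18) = (d - 2)/(d + 6)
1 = 1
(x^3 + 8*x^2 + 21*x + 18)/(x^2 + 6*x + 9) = x + 2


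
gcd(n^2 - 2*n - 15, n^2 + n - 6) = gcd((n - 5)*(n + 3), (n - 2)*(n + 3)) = n + 3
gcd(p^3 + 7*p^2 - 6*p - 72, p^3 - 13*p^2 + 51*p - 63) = p - 3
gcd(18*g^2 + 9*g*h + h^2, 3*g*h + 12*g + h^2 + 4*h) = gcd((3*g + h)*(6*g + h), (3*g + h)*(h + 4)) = 3*g + h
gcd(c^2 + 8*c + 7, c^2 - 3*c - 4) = c + 1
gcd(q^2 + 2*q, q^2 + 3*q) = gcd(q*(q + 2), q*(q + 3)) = q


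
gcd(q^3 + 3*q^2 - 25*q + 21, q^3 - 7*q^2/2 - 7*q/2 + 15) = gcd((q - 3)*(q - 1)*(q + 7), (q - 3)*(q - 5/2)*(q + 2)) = q - 3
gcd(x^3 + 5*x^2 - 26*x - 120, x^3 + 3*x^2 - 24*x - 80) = x^2 - x - 20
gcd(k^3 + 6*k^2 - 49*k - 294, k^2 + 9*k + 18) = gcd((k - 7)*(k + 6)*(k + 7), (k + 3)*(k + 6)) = k + 6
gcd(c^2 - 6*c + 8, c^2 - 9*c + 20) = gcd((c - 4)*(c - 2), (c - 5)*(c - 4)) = c - 4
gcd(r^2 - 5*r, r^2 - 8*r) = r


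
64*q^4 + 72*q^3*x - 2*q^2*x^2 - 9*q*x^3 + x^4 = (-8*q + x)*(-4*q + x)*(q + x)*(2*q + x)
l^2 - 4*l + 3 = (l - 3)*(l - 1)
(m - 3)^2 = m^2 - 6*m + 9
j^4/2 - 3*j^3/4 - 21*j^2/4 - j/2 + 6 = (j/2 + 1)*(j - 4)*(j - 1)*(j + 3/2)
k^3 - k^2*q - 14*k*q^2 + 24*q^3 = (k - 3*q)*(k - 2*q)*(k + 4*q)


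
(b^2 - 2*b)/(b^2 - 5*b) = (b - 2)/(b - 5)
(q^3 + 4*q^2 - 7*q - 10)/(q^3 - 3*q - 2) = (q + 5)/(q + 1)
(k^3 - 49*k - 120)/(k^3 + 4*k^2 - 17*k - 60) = (k - 8)/(k - 4)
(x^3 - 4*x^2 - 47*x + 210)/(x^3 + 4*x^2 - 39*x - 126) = (x - 5)/(x + 3)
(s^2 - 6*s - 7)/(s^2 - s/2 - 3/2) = 2*(s - 7)/(2*s - 3)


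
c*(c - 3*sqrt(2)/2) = c^2 - 3*sqrt(2)*c/2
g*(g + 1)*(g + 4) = g^3 + 5*g^2 + 4*g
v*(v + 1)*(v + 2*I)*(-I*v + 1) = -I*v^4 + 3*v^3 - I*v^3 + 3*v^2 + 2*I*v^2 + 2*I*v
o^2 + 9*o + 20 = (o + 4)*(o + 5)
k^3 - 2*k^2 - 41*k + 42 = (k - 7)*(k - 1)*(k + 6)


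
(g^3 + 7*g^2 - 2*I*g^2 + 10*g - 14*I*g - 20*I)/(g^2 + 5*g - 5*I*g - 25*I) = (g^2 + 2*g*(1 - I) - 4*I)/(g - 5*I)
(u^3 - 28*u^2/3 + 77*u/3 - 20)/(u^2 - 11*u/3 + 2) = (3*u^2 - 19*u + 20)/(3*u - 2)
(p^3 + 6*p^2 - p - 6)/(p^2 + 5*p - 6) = p + 1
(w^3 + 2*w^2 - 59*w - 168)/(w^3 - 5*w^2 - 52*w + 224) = (w + 3)/(w - 4)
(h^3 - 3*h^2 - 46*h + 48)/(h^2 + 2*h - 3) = (h^2 - 2*h - 48)/(h + 3)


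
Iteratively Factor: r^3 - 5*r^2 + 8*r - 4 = (r - 1)*(r^2 - 4*r + 4) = (r - 2)*(r - 1)*(r - 2)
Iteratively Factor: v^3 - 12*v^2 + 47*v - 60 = (v - 4)*(v^2 - 8*v + 15) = (v - 5)*(v - 4)*(v - 3)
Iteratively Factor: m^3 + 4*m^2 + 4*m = (m + 2)*(m^2 + 2*m) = (m + 2)^2*(m)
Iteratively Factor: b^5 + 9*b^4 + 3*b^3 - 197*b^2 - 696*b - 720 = (b + 3)*(b^4 + 6*b^3 - 15*b^2 - 152*b - 240) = (b + 3)*(b + 4)*(b^3 + 2*b^2 - 23*b - 60) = (b - 5)*(b + 3)*(b + 4)*(b^2 + 7*b + 12) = (b - 5)*(b + 3)^2*(b + 4)*(b + 4)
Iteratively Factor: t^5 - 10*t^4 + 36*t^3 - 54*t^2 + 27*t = (t - 3)*(t^4 - 7*t^3 + 15*t^2 - 9*t) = (t - 3)^2*(t^3 - 4*t^2 + 3*t) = (t - 3)^3*(t^2 - t) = t*(t - 3)^3*(t - 1)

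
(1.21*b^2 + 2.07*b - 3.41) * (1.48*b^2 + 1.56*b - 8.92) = 1.7908*b^4 + 4.9512*b^3 - 12.6108*b^2 - 23.784*b + 30.4172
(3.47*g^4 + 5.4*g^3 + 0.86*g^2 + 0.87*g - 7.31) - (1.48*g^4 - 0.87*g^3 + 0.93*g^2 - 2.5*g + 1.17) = 1.99*g^4 + 6.27*g^3 - 0.0700000000000001*g^2 + 3.37*g - 8.48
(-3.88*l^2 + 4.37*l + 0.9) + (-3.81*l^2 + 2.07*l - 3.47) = -7.69*l^2 + 6.44*l - 2.57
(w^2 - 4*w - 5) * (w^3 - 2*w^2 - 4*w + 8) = w^5 - 6*w^4 - w^3 + 34*w^2 - 12*w - 40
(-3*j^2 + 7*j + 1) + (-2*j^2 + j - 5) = -5*j^2 + 8*j - 4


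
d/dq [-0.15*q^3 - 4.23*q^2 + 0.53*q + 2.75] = -0.45*q^2 - 8.46*q + 0.53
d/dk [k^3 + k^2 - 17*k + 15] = 3*k^2 + 2*k - 17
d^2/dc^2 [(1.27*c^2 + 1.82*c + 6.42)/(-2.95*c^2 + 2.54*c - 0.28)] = (-50.70932*c^3 - 328.92618*c^2 + 297.65028*c - 75.020608)/(25.672375*c^6 - 66.31305*c^5 + 64.40676*c^4 - 28.975304*c^3 + 6.113184*c^2 - 0.597408*c + 0.021952)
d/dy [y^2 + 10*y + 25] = 2*y + 10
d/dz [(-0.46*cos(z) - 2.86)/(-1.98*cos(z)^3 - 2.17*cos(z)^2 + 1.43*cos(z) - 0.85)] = (1.8216*cos(z)^3 + 17.9866*cos(z)^2 + 12.4124*cos(z) - 4.4808)*sin(z)/(3.9204*cos(z)^6 + 8.5932*cos(z)^5 - 0.9539*cos(z)^4 - 2.8402*cos(z)^3 + 5.7339*cos(z)^2 - 2.431*cos(z) + 0.7225)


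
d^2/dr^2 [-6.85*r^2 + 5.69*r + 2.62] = -13.7000000000000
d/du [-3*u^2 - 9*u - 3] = -6*u - 9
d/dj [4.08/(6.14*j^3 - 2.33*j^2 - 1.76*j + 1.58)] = (-75.1536*j^2 + 19.0128*j + 7.1808)/(6.14*j^3 - 2.33*j^2 - 1.76*j + 1.58)^2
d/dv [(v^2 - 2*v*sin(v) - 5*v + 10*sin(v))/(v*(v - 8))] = (-2*v^3*cos(v) + 2*v^2*sin(v) + 26*v^2*cos(v) - 3*v^2 - 20*v*sin(v) - 80*v*cos(v) + 80*sin(v))/(v^2*(v^2 - 16*v + 64))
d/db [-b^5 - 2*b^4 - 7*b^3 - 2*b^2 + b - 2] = -5*b^4 - 8*b^3 - 21*b^2 - 4*b + 1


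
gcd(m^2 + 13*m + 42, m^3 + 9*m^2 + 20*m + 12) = m + 6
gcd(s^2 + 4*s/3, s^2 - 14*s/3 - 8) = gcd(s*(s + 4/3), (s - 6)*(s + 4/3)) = s + 4/3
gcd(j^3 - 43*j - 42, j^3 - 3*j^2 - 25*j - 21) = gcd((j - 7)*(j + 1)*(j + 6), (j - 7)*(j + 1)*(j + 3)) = j^2 - 6*j - 7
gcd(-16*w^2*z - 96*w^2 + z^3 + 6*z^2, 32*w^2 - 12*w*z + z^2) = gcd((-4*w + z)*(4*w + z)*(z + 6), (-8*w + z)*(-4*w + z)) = -4*w + z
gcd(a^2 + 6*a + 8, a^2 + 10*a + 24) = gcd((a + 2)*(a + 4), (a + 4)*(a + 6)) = a + 4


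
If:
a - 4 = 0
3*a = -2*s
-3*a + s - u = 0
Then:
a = 4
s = -6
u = -18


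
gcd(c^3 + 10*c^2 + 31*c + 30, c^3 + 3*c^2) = c + 3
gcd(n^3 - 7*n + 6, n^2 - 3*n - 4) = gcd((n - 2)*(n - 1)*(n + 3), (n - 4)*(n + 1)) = 1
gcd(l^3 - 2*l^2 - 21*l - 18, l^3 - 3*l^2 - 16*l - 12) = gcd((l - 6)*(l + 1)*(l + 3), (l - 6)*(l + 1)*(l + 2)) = l^2 - 5*l - 6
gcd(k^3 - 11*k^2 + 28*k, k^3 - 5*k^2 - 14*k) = k^2 - 7*k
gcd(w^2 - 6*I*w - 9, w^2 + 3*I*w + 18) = w - 3*I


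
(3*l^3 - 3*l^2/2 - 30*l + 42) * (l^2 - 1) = 3*l^5 - 3*l^4/2 - 33*l^3 + 87*l^2/2 + 30*l - 42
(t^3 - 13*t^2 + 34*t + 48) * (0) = 0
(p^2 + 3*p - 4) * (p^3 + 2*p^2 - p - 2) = p^5 + 5*p^4 + p^3 - 13*p^2 - 2*p + 8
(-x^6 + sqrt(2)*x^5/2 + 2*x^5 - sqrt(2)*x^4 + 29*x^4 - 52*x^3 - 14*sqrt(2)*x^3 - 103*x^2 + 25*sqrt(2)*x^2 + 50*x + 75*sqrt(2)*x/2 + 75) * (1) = -x^6 + sqrt(2)*x^5/2 + 2*x^5 - sqrt(2)*x^4 + 29*x^4 - 52*x^3 - 14*sqrt(2)*x^3 - 103*x^2 + 25*sqrt(2)*x^2 + 50*x + 75*sqrt(2)*x/2 + 75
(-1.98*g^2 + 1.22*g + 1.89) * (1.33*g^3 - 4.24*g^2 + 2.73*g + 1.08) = -2.6334*g^5 + 10.0178*g^4 - 8.0645*g^3 - 6.8214*g^2 + 6.4773*g + 2.0412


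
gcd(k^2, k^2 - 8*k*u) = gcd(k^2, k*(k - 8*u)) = k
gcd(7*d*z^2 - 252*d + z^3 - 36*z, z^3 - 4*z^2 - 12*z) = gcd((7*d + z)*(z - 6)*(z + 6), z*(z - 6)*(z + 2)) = z - 6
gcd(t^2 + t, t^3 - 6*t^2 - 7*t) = t^2 + t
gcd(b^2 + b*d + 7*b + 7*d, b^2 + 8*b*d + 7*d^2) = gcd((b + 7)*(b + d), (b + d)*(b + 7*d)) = b + d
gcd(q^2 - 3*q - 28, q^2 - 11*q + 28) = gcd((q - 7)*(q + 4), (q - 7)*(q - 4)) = q - 7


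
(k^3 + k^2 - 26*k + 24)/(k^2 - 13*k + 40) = (k^3 + k^2 - 26*k + 24)/(k^2 - 13*k + 40)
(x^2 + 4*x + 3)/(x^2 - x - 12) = (x + 1)/(x - 4)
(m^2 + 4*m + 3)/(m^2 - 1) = (m + 3)/(m - 1)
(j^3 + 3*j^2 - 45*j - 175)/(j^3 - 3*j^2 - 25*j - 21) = (j^2 + 10*j + 25)/(j^2 + 4*j + 3)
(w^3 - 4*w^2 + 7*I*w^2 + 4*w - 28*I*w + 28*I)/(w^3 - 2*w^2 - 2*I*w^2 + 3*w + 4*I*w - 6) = (w^2 + w*(-2 + 7*I) - 14*I)/(w^2 - 2*I*w + 3)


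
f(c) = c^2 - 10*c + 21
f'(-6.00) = -22.00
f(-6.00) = 117.00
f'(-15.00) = -40.00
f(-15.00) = 396.00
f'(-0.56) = -11.12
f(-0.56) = 26.91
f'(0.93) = -8.14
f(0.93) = 12.56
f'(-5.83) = -21.66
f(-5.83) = 113.29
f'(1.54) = -6.92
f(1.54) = 7.97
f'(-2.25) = -14.50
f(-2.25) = 48.56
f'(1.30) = -7.40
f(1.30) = 9.69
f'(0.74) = -8.52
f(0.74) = 14.15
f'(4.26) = -1.48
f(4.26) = -3.45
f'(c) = 2*c - 10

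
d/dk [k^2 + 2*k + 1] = 2*k + 2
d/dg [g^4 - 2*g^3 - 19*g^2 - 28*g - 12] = 4*g^3 - 6*g^2 - 38*g - 28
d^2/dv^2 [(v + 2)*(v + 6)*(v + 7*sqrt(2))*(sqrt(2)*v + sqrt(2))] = 12*sqrt(2)*v^2 + 54*sqrt(2)*v + 84*v + 40*sqrt(2) + 252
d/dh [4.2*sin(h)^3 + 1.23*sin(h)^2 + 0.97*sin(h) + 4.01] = (12.6*sin(h)^2 + 2.46*sin(h) + 0.97)*cos(h)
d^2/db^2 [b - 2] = 0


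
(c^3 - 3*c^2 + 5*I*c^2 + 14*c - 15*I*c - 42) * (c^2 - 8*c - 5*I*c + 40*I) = c^5 - 11*c^4 + 63*c^3 - 429*c^2 - 70*I*c^2 + 936*c + 770*I*c - 1680*I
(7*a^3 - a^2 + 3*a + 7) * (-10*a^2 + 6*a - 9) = -70*a^5 + 52*a^4 - 99*a^3 - 43*a^2 + 15*a - 63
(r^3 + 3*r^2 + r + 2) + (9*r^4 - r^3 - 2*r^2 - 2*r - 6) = 9*r^4 + r^2 - r - 4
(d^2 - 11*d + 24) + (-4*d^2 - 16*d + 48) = -3*d^2 - 27*d + 72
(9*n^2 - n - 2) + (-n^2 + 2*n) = 8*n^2 + n - 2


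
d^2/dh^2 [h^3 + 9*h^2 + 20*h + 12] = 6*h + 18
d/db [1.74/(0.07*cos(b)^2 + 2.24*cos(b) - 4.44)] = (0.2436*cos(b) + 3.8976)*sin(b)/(0.07*cos(b)^2 + 2.24*cos(b) - 4.44)^2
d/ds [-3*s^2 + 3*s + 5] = 3 - 6*s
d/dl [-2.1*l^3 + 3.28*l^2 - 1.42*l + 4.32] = -6.3*l^2 + 6.56*l - 1.42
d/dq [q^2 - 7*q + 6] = 2*q - 7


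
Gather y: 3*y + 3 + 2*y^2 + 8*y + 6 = 2*y^2 + 11*y + 9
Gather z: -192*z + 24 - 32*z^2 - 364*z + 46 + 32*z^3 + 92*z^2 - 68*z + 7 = 32*z^3 + 60*z^2 - 624*z + 77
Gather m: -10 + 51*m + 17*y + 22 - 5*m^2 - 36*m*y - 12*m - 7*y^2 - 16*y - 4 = -5*m^2 + m*(39 - 36*y) - 7*y^2 + y + 8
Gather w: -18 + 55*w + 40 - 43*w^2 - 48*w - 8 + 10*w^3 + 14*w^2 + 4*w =10*w^3 - 29*w^2 + 11*w + 14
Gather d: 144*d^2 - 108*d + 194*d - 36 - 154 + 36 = 144*d^2 + 86*d - 154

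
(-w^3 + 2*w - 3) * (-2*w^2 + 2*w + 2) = 2*w^5 - 2*w^4 - 6*w^3 + 10*w^2 - 2*w - 6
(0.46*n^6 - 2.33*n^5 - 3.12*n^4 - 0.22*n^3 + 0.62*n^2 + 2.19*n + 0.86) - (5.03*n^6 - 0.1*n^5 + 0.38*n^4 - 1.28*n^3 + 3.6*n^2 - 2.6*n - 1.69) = -4.57*n^6 - 2.23*n^5 - 3.5*n^4 + 1.06*n^3 - 2.98*n^2 + 4.79*n + 2.55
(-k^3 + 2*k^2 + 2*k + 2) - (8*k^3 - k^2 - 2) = -9*k^3 + 3*k^2 + 2*k + 4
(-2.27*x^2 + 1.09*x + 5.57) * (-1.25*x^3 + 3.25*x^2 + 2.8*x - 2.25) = 2.8375*x^5 - 8.74*x^4 - 9.776*x^3 + 26.262*x^2 + 13.1435*x - 12.5325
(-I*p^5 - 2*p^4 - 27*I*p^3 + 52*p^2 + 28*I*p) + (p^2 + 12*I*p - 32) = -I*p^5 - 2*p^4 - 27*I*p^3 + 53*p^2 + 40*I*p - 32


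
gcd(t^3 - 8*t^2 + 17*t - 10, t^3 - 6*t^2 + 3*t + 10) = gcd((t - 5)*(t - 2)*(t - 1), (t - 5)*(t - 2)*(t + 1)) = t^2 - 7*t + 10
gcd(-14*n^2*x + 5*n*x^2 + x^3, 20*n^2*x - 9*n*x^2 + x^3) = x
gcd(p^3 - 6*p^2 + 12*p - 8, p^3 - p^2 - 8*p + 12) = p^2 - 4*p + 4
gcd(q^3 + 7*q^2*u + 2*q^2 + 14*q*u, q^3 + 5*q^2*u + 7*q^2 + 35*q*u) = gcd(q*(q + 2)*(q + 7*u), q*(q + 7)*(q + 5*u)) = q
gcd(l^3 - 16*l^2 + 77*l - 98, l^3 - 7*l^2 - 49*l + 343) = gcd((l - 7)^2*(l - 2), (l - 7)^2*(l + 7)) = l^2 - 14*l + 49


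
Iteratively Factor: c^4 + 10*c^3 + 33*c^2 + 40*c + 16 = (c + 1)*(c^3 + 9*c^2 + 24*c + 16) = (c + 1)*(c + 4)*(c^2 + 5*c + 4) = (c + 1)^2*(c + 4)*(c + 4)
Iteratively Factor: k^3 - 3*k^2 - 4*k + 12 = (k - 3)*(k^2 - 4) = (k - 3)*(k + 2)*(k - 2)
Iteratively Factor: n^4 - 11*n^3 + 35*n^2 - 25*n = (n - 1)*(n^3 - 10*n^2 + 25*n) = n*(n - 1)*(n^2 - 10*n + 25) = n*(n - 5)*(n - 1)*(n - 5)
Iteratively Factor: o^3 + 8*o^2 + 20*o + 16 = (o + 2)*(o^2 + 6*o + 8) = (o + 2)*(o + 4)*(o + 2)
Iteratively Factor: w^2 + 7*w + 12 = (w + 3)*(w + 4)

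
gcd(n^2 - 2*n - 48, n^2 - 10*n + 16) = n - 8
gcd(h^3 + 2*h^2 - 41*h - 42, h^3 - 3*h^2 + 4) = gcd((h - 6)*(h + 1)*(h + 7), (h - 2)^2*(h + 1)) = h + 1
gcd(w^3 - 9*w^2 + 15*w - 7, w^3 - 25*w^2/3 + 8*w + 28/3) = w - 7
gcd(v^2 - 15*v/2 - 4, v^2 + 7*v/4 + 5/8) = v + 1/2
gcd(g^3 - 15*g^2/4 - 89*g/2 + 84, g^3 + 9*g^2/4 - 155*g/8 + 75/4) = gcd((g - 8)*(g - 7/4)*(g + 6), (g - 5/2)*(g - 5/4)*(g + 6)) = g + 6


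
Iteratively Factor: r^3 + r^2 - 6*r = (r - 2)*(r^2 + 3*r) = (r - 2)*(r + 3)*(r)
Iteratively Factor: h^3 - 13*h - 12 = (h + 3)*(h^2 - 3*h - 4) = (h + 1)*(h + 3)*(h - 4)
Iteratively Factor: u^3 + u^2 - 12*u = (u - 3)*(u^2 + 4*u) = (u - 3)*(u + 4)*(u)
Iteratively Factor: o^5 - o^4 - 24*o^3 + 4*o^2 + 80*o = (o - 5)*(o^4 + 4*o^3 - 4*o^2 - 16*o) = o*(o - 5)*(o^3 + 4*o^2 - 4*o - 16) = o*(o - 5)*(o + 4)*(o^2 - 4) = o*(o - 5)*(o + 2)*(o + 4)*(o - 2)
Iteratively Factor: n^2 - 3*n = (n - 3)*(n)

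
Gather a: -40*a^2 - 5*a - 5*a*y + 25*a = -40*a^2 + a*(20 - 5*y)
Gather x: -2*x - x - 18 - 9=-3*x - 27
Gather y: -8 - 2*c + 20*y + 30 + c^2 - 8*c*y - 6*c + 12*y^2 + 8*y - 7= c^2 - 8*c + 12*y^2 + y*(28 - 8*c) + 15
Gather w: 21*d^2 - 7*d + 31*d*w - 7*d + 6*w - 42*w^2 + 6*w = 21*d^2 - 14*d - 42*w^2 + w*(31*d + 12)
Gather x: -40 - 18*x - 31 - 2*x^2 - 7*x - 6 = -2*x^2 - 25*x - 77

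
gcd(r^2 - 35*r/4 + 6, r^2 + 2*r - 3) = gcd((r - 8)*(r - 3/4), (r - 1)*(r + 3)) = 1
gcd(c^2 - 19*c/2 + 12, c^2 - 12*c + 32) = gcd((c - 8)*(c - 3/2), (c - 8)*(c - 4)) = c - 8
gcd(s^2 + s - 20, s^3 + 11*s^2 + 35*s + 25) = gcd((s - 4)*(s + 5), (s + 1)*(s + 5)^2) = s + 5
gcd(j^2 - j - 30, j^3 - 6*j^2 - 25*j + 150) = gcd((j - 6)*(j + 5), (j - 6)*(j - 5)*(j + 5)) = j^2 - j - 30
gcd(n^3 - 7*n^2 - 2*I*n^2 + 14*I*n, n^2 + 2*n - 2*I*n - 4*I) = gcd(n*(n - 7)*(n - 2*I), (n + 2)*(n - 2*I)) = n - 2*I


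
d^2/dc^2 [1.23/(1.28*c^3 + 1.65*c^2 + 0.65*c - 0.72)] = (-(9.4464*c + 4.059)*(1.28*c^3 + 1.65*c^2 + 0.65*c - 0.72) + 1.23*(3.84*c^2 + 3.3*c + 0.65)*(7.68*c^2 + 6.6*c + 1.3))/(1.28*c^3 + 1.65*c^2 + 0.65*c - 0.72)^3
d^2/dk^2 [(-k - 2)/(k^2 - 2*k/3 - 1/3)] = 6*(4*(k + 2)*(3*k - 1)^2 + (9*k + 4)*(-3*k^2 + 2*k + 1))/(-3*k^2 + 2*k + 1)^3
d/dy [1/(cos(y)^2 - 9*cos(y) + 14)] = (2*cos(y) - 9)*sin(y)/(cos(y)^2 - 9*cos(y) + 14)^2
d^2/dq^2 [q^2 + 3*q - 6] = 2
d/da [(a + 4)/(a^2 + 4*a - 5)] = (a^2 + 4*a - 2*(a + 2)*(a + 4) - 5)/(a^2 + 4*a - 5)^2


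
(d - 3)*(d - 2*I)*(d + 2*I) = d^3 - 3*d^2 + 4*d - 12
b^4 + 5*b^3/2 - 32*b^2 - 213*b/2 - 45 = (b - 6)*(b + 1/2)*(b + 3)*(b + 5)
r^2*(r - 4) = r^3 - 4*r^2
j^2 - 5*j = j*(j - 5)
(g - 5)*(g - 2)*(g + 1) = g^3 - 6*g^2 + 3*g + 10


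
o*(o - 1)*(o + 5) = o^3 + 4*o^2 - 5*o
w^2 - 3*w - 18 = (w - 6)*(w + 3)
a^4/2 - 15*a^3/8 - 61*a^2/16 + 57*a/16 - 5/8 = (a/2 + 1)*(a - 5)*(a - 1/2)*(a - 1/4)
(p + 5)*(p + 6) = p^2 + 11*p + 30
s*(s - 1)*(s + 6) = s^3 + 5*s^2 - 6*s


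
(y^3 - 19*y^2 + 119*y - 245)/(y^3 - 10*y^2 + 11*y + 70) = (y - 7)/(y + 2)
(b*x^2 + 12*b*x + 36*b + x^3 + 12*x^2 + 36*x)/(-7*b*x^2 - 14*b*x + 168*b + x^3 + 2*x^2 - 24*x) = (b*x + 6*b + x^2 + 6*x)/(-7*b*x + 28*b + x^2 - 4*x)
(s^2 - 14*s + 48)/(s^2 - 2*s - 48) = (s - 6)/(s + 6)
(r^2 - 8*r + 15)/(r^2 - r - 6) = (r - 5)/(r + 2)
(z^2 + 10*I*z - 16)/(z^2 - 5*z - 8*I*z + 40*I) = (z^2 + 10*I*z - 16)/(z^2 - 5*z - 8*I*z + 40*I)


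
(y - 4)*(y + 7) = y^2 + 3*y - 28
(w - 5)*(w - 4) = w^2 - 9*w + 20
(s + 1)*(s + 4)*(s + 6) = s^3 + 11*s^2 + 34*s + 24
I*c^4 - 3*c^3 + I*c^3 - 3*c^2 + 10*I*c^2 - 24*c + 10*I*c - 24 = (c - 3*I)*(c + 2*I)*(c + 4*I)*(I*c + I)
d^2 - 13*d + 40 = (d - 8)*(d - 5)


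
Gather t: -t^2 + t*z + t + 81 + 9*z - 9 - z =-t^2 + t*(z + 1) + 8*z + 72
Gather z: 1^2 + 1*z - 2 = z - 1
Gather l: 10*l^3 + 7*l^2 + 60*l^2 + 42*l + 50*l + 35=10*l^3 + 67*l^2 + 92*l + 35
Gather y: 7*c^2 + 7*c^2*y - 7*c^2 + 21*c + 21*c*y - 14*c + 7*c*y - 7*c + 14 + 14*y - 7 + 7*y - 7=y*(7*c^2 + 28*c + 21)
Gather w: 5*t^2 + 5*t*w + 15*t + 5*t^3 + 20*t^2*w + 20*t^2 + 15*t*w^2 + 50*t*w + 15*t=5*t^3 + 25*t^2 + 15*t*w^2 + 30*t + w*(20*t^2 + 55*t)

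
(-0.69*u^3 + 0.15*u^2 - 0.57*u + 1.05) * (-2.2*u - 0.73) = 1.518*u^4 + 0.1737*u^3 + 1.1445*u^2 - 1.8939*u - 0.7665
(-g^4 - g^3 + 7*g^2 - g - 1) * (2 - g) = g^5 - g^4 - 9*g^3 + 15*g^2 - g - 2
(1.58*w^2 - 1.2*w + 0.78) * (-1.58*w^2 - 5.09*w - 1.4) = -2.4964*w^4 - 6.1462*w^3 + 2.6636*w^2 - 2.2902*w - 1.092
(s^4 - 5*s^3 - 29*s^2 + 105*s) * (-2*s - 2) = -2*s^5 + 8*s^4 + 68*s^3 - 152*s^2 - 210*s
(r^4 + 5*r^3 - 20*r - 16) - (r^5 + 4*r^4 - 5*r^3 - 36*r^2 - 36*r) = -r^5 - 3*r^4 + 10*r^3 + 36*r^2 + 16*r - 16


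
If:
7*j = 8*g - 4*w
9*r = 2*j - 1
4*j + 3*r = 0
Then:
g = w/2 + 1/16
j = 1/14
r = -2/21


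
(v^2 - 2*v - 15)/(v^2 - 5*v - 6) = (-v^2 + 2*v + 15)/(-v^2 + 5*v + 6)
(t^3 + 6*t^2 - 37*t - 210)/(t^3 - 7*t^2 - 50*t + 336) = (t + 5)/(t - 8)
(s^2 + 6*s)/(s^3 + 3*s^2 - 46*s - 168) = s/(s^2 - 3*s - 28)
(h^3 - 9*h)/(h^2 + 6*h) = (h^2 - 9)/(h + 6)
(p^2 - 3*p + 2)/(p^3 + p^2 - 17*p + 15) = (p - 2)/(p^2 + 2*p - 15)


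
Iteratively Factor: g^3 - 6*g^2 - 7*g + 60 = (g + 3)*(g^2 - 9*g + 20) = (g - 5)*(g + 3)*(g - 4)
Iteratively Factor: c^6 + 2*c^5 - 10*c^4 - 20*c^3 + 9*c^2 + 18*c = (c + 3)*(c^5 - c^4 - 7*c^3 + c^2 + 6*c) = c*(c + 3)*(c^4 - c^3 - 7*c^2 + c + 6) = c*(c + 2)*(c + 3)*(c^3 - 3*c^2 - c + 3) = c*(c - 1)*(c + 2)*(c + 3)*(c^2 - 2*c - 3) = c*(c - 3)*(c - 1)*(c + 2)*(c + 3)*(c + 1)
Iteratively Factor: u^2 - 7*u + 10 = (u - 5)*(u - 2)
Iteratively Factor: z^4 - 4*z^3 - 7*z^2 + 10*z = (z + 2)*(z^3 - 6*z^2 + 5*z) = (z - 1)*(z + 2)*(z^2 - 5*z) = (z - 5)*(z - 1)*(z + 2)*(z)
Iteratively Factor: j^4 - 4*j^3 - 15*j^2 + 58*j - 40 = (j + 4)*(j^3 - 8*j^2 + 17*j - 10) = (j - 5)*(j + 4)*(j^2 - 3*j + 2) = (j - 5)*(j - 1)*(j + 4)*(j - 2)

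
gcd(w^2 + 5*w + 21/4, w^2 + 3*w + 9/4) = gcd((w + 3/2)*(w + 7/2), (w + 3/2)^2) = w + 3/2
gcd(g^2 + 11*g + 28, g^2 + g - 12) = g + 4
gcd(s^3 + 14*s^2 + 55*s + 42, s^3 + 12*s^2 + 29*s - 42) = s^2 + 13*s + 42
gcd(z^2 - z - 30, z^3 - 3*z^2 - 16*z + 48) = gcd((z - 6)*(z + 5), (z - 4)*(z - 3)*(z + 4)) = 1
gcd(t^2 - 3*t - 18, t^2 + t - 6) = t + 3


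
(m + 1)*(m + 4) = m^2 + 5*m + 4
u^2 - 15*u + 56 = (u - 8)*(u - 7)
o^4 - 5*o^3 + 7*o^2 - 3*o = o*(o - 3)*(o - 1)^2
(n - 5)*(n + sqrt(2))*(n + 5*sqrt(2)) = n^3 - 5*n^2 + 6*sqrt(2)*n^2 - 30*sqrt(2)*n + 10*n - 50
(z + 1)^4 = z^4 + 4*z^3 + 6*z^2 + 4*z + 1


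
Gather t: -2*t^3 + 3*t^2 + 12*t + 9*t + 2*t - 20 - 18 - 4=-2*t^3 + 3*t^2 + 23*t - 42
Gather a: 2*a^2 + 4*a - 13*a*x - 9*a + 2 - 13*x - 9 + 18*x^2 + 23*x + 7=2*a^2 + a*(-13*x - 5) + 18*x^2 + 10*x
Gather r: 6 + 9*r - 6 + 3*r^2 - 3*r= 3*r^2 + 6*r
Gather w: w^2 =w^2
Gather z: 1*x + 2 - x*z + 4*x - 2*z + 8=5*x + z*(-x - 2) + 10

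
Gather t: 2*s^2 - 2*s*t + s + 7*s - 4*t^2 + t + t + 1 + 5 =2*s^2 + 8*s - 4*t^2 + t*(2 - 2*s) + 6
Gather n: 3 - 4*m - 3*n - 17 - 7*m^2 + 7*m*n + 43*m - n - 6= -7*m^2 + 39*m + n*(7*m - 4) - 20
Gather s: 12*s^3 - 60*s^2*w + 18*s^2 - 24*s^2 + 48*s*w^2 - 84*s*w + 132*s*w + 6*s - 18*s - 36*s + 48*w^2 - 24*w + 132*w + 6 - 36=12*s^3 + s^2*(-60*w - 6) + s*(48*w^2 + 48*w - 48) + 48*w^2 + 108*w - 30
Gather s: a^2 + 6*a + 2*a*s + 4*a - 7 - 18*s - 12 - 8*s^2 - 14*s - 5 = a^2 + 10*a - 8*s^2 + s*(2*a - 32) - 24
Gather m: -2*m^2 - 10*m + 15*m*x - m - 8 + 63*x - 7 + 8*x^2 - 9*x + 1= -2*m^2 + m*(15*x - 11) + 8*x^2 + 54*x - 14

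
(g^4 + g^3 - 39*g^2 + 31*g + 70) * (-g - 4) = -g^5 - 5*g^4 + 35*g^3 + 125*g^2 - 194*g - 280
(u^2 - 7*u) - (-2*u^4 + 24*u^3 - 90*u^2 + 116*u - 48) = 2*u^4 - 24*u^3 + 91*u^2 - 123*u + 48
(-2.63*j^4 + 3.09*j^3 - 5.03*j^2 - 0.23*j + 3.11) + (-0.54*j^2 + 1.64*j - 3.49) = -2.63*j^4 + 3.09*j^3 - 5.57*j^2 + 1.41*j - 0.38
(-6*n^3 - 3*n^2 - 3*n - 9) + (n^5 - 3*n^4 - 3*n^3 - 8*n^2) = n^5 - 3*n^4 - 9*n^3 - 11*n^2 - 3*n - 9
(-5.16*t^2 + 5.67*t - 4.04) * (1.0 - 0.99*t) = 5.1084*t^3 - 10.7733*t^2 + 9.6696*t - 4.04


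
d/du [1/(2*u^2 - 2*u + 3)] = 2*(1 - 2*u)/(2*u^2 - 2*u + 3)^2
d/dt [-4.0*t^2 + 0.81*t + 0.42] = 0.81 - 8.0*t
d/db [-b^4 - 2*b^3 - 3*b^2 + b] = -4*b^3 - 6*b^2 - 6*b + 1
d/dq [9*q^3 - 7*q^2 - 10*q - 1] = 27*q^2 - 14*q - 10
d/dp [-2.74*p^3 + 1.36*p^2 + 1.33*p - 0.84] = -8.22*p^2 + 2.72*p + 1.33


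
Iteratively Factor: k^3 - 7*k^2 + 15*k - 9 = (k - 1)*(k^2 - 6*k + 9) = (k - 3)*(k - 1)*(k - 3)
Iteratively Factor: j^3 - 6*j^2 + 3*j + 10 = (j - 2)*(j^2 - 4*j - 5) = (j - 2)*(j + 1)*(j - 5)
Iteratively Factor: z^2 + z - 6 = (z - 2)*(z + 3)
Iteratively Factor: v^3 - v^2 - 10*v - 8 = (v + 1)*(v^2 - 2*v - 8) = (v - 4)*(v + 1)*(v + 2)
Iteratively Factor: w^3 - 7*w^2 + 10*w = (w - 2)*(w^2 - 5*w) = w*(w - 2)*(w - 5)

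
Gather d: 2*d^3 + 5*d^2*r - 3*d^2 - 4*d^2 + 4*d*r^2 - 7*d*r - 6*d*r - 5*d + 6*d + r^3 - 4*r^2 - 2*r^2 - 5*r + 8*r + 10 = 2*d^3 + d^2*(5*r - 7) + d*(4*r^2 - 13*r + 1) + r^3 - 6*r^2 + 3*r + 10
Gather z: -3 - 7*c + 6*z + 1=-7*c + 6*z - 2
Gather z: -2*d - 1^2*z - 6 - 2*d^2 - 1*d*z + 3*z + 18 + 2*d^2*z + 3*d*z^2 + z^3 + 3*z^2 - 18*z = -2*d^2 - 2*d + z^3 + z^2*(3*d + 3) + z*(2*d^2 - d - 16) + 12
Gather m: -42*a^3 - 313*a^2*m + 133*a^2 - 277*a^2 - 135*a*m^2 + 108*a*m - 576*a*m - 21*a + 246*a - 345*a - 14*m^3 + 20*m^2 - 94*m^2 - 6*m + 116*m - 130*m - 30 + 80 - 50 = -42*a^3 - 144*a^2 - 120*a - 14*m^3 + m^2*(-135*a - 74) + m*(-313*a^2 - 468*a - 20)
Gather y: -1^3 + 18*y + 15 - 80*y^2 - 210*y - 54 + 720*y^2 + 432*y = 640*y^2 + 240*y - 40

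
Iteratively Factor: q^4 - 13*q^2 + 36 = (q + 2)*(q^3 - 2*q^2 - 9*q + 18) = (q - 3)*(q + 2)*(q^2 + q - 6) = (q - 3)*(q + 2)*(q + 3)*(q - 2)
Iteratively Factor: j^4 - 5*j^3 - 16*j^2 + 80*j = (j)*(j^3 - 5*j^2 - 16*j + 80) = j*(j + 4)*(j^2 - 9*j + 20) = j*(j - 4)*(j + 4)*(j - 5)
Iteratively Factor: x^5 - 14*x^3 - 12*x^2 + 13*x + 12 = (x + 1)*(x^4 - x^3 - 13*x^2 + x + 12) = (x + 1)^2*(x^3 - 2*x^2 - 11*x + 12) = (x + 1)^2*(x + 3)*(x^2 - 5*x + 4) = (x - 1)*(x + 1)^2*(x + 3)*(x - 4)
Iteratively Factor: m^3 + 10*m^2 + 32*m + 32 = (m + 2)*(m^2 + 8*m + 16) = (m + 2)*(m + 4)*(m + 4)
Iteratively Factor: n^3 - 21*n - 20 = (n - 5)*(n^2 + 5*n + 4) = (n - 5)*(n + 4)*(n + 1)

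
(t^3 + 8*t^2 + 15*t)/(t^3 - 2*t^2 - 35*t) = (t + 3)/(t - 7)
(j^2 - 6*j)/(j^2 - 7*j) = (j - 6)/(j - 7)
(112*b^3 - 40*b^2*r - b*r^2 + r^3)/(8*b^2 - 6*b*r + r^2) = (-28*b^2 + 3*b*r + r^2)/(-2*b + r)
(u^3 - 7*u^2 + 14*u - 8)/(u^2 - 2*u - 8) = (u^2 - 3*u + 2)/(u + 2)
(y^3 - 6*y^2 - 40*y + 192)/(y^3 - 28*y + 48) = (y - 8)/(y - 2)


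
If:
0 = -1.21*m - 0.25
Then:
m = -0.21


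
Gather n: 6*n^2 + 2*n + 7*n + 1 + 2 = 6*n^2 + 9*n + 3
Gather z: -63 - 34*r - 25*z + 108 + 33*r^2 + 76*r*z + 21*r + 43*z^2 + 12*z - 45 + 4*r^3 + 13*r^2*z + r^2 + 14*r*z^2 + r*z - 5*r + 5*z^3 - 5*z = 4*r^3 + 34*r^2 - 18*r + 5*z^3 + z^2*(14*r + 43) + z*(13*r^2 + 77*r - 18)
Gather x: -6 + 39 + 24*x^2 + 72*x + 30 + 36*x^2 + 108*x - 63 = 60*x^2 + 180*x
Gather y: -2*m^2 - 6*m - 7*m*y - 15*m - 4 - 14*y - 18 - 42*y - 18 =-2*m^2 - 21*m + y*(-7*m - 56) - 40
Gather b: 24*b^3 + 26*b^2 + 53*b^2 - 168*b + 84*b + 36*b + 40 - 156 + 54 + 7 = 24*b^3 + 79*b^2 - 48*b - 55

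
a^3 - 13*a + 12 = (a - 3)*(a - 1)*(a + 4)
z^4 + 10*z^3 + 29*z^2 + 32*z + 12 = (z + 1)^2*(z + 2)*(z + 6)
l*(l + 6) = l^2 + 6*l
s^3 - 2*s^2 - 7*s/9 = s*(s - 7/3)*(s + 1/3)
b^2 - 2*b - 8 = (b - 4)*(b + 2)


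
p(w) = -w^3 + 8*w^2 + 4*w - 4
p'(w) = -3*w^2 + 16*w + 4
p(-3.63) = 134.73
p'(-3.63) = -93.61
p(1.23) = 11.16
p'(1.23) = 19.14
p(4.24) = 80.56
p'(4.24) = 17.91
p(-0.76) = -1.98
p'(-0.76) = -9.89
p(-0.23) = -4.48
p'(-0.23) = 0.16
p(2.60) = 42.90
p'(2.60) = 25.32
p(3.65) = 68.55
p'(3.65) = 22.43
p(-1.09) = 2.44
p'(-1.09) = -17.00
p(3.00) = 53.00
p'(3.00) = 25.00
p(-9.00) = 1337.00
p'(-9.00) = -383.00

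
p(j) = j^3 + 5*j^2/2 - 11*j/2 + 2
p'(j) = 3*j^2 + 5*j - 11/2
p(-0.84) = 7.79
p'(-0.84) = -7.58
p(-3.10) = 13.28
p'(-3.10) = 7.83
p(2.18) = 12.25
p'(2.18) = 19.66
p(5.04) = 165.81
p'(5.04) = 95.90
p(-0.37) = 4.33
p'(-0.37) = -6.94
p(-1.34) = 11.45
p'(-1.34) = -6.81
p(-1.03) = 9.22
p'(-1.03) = -7.47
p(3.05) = 36.85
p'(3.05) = 37.66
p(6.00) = 275.00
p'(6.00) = 132.50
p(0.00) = 2.00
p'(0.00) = -5.50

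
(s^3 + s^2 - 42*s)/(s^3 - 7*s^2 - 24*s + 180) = s*(s + 7)/(s^2 - s - 30)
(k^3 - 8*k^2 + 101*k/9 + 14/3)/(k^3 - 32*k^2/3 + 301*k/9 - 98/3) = (3*k + 1)/(3*k - 7)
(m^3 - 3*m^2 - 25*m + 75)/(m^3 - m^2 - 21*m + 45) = (m - 5)/(m - 3)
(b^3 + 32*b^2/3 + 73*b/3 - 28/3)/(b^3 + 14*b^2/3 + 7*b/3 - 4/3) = (b + 7)/(b + 1)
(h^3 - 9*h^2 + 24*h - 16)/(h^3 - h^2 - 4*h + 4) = (h^2 - 8*h + 16)/(h^2 - 4)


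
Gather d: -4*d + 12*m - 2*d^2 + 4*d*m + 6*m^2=-2*d^2 + d*(4*m - 4) + 6*m^2 + 12*m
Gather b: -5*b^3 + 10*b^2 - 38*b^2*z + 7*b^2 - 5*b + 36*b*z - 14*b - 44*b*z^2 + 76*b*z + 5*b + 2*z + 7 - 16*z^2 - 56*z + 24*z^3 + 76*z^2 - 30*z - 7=-5*b^3 + b^2*(17 - 38*z) + b*(-44*z^2 + 112*z - 14) + 24*z^3 + 60*z^2 - 84*z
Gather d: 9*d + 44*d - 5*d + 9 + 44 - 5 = 48*d + 48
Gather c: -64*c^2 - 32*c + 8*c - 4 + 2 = -64*c^2 - 24*c - 2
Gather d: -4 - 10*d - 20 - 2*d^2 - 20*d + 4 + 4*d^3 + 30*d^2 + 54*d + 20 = 4*d^3 + 28*d^2 + 24*d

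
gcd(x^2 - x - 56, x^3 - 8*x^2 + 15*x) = 1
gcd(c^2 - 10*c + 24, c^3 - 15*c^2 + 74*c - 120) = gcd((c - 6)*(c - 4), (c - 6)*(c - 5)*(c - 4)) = c^2 - 10*c + 24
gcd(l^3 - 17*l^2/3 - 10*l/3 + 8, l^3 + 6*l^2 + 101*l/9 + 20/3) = l + 4/3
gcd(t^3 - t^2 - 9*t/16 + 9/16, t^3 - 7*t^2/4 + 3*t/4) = t^2 - 7*t/4 + 3/4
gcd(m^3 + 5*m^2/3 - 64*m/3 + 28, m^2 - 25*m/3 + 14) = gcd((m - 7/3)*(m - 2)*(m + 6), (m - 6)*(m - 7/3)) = m - 7/3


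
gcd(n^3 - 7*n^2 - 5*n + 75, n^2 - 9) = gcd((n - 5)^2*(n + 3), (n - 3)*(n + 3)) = n + 3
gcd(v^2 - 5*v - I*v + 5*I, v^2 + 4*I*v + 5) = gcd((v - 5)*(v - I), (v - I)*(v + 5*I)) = v - I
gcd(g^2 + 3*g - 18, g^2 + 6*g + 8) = 1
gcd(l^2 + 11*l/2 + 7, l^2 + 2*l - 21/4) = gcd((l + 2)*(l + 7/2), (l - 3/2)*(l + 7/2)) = l + 7/2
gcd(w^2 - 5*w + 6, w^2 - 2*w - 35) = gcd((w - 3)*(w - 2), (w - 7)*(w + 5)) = 1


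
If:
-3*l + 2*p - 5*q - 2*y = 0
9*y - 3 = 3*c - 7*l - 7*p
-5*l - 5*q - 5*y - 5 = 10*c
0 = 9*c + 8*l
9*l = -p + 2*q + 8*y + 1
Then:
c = -404/711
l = 101/158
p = -659/474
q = -5251/4266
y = 1553/2133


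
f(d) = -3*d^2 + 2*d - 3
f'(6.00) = -34.00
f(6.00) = -99.00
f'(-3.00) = 20.00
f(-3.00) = -36.00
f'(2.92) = -15.52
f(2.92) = -22.74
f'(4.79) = -26.74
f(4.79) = -62.25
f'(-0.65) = 5.90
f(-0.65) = -5.57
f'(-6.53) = 41.18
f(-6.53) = -143.98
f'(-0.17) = 3.02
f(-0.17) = -3.43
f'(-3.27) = 21.62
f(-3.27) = -41.62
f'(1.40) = -6.40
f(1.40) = -6.08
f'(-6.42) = 40.52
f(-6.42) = -139.49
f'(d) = 2 - 6*d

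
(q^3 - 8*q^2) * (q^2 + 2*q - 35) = q^5 - 6*q^4 - 51*q^3 + 280*q^2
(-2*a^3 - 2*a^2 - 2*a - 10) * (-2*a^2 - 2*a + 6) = 4*a^5 + 8*a^4 - 4*a^3 + 12*a^2 + 8*a - 60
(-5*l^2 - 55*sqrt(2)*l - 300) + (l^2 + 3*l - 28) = -4*l^2 - 55*sqrt(2)*l + 3*l - 328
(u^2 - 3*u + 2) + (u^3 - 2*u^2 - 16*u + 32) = u^3 - u^2 - 19*u + 34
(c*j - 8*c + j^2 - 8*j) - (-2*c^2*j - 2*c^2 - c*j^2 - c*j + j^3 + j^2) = 2*c^2*j + 2*c^2 + c*j^2 + 2*c*j - 8*c - j^3 - 8*j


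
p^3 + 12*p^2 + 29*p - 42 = (p - 1)*(p + 6)*(p + 7)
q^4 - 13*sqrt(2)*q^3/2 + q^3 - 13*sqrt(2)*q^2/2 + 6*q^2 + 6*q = q*(q + 1)*(q - 6*sqrt(2))*(q - sqrt(2)/2)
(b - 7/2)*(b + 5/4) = b^2 - 9*b/4 - 35/8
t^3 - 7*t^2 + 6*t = t*(t - 6)*(t - 1)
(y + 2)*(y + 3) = y^2 + 5*y + 6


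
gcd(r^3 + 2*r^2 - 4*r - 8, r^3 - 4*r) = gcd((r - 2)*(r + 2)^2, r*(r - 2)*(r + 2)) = r^2 - 4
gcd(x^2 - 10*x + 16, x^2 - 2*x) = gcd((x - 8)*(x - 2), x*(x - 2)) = x - 2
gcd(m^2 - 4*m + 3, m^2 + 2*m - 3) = m - 1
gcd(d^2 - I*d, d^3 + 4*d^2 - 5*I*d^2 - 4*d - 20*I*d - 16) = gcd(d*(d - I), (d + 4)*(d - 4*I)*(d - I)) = d - I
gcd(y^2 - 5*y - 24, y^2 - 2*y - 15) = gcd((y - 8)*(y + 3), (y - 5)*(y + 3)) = y + 3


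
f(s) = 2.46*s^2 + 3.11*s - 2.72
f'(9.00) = 47.39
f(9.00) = 224.53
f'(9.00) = 47.39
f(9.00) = 224.53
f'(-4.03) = -16.72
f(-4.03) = 24.70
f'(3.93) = 22.45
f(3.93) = 47.50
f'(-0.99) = -1.76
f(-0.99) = -3.39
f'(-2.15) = -7.47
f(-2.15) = 1.96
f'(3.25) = 19.10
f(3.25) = 33.37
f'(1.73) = 11.62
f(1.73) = 10.02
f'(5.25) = 28.94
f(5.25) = 81.41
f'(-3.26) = -12.93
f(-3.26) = 13.29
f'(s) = 4.92*s + 3.11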